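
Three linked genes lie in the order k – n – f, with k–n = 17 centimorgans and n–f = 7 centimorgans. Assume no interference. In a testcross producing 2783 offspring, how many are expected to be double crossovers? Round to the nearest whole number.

Map distances give recombination frequencies of 0.170 and 0.070 for the two intervals.
With no interference, expected double-crossover frequency = 0.170 × 0.070 = 0.01190.
Expected number = 0.01190 × 2783 = 33.12 ≈ 33.

33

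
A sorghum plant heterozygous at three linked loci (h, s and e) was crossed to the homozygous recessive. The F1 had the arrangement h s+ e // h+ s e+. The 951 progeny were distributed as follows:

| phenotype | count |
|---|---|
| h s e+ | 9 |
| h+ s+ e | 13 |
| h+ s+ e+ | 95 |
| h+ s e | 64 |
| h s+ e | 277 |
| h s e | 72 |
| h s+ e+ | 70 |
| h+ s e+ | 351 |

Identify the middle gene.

The two rarest classes, h+ s+ e and h s e+, are the double crossovers. Comparing them with the parentals, only the h allele has switched, so h is the middle locus and the order is s – h – e.

h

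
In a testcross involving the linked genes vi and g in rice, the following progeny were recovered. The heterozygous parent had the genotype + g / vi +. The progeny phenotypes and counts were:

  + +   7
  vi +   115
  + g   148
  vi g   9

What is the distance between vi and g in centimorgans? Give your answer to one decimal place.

5.7 centimorgans

The recombinant classes are + + and vi g: 7 + 9 = 16.
Recombination frequency = 16/279 = 0.0573 ≈ 5.7%, i.e. 5.7 centimorgans.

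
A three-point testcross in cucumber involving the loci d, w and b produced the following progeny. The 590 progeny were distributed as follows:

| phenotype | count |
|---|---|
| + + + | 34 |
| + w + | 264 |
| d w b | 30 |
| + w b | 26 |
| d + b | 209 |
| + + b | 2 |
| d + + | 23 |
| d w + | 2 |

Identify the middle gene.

d

The two most frequent reciprocal classes, + w + and d + b, are the parental types, so the F1 was + w + / d + b.
The two rarest classes, d w + and + + b, are the double crossovers. Comparing them with the parentals, only the d allele has switched, so d is the middle locus and the order is w – d – b.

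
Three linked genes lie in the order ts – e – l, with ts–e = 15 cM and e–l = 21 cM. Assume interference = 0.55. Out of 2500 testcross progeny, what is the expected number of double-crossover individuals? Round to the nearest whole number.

35

Map distances give recombination frequencies of 0.150 and 0.210 for the two intervals.
With interference 0.55 (so coincidence = 0.45), expected double-crossover frequency = 0.150 × 0.210 × 0.45 = 0.01417.
Expected number = 0.01417 × 2500 = 35.44 ≈ 35.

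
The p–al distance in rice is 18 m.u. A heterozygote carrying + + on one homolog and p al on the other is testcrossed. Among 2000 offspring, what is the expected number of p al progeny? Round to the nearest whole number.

820

A map distance of 18 m.u. corresponds to a recombination frequency of 0.180.
The F1 is + + / p al, so p al is a parental gamete class with expected frequency (1 − r)/2 = 0.820/2 = 0.4100.
Expected number = 0.4100 × 2000 = 820.00 ≈ 820.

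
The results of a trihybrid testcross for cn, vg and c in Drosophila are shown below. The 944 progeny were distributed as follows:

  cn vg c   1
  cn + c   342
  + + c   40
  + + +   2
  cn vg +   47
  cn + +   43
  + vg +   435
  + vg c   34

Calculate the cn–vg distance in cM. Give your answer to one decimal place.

9.5 cM

The two most frequent reciprocal classes, + vg + and cn + c, are the parental types, so the F1 was + vg + / cn + c.
The two rarest classes, + + + and cn vg c, are the double crossovers. Comparing them with the parentals, only the vg allele has switched, so vg is the middle locus and the order is c – vg – cn.
Crossovers in the vg–cn interval produce the single-crossover classes cn vg + and + + c (47 + 40 = 87) plus the double crossovers (3).
RF(vg–cn) = (87 + 3) / 944 = 90/944 = 0.0953 → 9.5 cM.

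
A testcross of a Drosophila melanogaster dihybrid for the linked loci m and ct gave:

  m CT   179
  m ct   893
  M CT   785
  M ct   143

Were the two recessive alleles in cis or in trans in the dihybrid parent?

cis

The two most frequent classes are M CT (785) and m ct (893); these are the parental (non-recombinant) types.
So the F1 carried M CT on one chromosome and m ct on the other — the recessive alleles are on the same chromosome (cis / coupling).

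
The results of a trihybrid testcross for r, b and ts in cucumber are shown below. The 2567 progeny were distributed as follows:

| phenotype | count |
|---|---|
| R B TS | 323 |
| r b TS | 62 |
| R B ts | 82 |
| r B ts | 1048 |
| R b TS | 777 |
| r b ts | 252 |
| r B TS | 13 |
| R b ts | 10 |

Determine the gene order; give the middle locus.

ts

The two most frequent reciprocal classes, r B ts and R b TS, are the parental types, so the F1 was r B ts / R b TS.
The two rarest classes, r B TS and R b ts, are the double crossovers. Comparing them with the parentals, only the ts allele has switched, so ts is the middle locus and the order is b – ts – r.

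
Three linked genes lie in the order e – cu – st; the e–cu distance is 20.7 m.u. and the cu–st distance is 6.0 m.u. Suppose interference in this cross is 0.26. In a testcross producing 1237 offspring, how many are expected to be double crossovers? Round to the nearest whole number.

11

Map distances give recombination frequencies of 0.207 and 0.060 for the two intervals.
With interference 0.26 (so coincidence = 0.74), expected double-crossover frequency = 0.207 × 0.060 × 0.74 = 0.00919.
Expected number = 0.00919 × 1237 = 11.37 ≈ 11.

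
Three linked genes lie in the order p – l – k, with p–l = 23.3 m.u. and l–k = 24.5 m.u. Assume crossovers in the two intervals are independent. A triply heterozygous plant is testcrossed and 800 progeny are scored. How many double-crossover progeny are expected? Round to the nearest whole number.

46

Map distances give recombination frequencies of 0.233 and 0.245 for the two intervals.
With no interference, expected double-crossover frequency = 0.233 × 0.245 = 0.05709.
Expected number = 0.05709 × 800 = 45.67 ≈ 46.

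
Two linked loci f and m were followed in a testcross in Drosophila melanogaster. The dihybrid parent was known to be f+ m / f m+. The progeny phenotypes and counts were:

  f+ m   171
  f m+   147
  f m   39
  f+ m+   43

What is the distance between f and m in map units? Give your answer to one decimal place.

20.5 map units

The recombinant classes are f+ m+ and f m: 43 + 39 = 82.
Recombination frequency = 82/400 = 0.2050 ≈ 20.5%, i.e. 20.5 map units.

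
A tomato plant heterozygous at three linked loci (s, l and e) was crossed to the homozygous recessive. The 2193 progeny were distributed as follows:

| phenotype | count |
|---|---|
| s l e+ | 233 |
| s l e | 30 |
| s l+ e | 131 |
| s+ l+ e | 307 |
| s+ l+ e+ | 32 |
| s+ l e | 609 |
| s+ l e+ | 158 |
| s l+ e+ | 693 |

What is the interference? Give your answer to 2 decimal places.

0.36

The two most frequent reciprocal classes, s+ l e and s l+ e+, are the parental types, so the F1 was s+ l e / s l+ e+.
The two rarest classes, s l e and s+ l+ e+, are the double crossovers. Comparing them with the parentals, only the s allele has switched, so s is the middle locus and the order is e – s – l.
e–s: (289 + 62)/2193 = 0.1601; s–l: (540 + 62)/2193 = 0.2745.
Expected DCO frequency = 0.1601 × 0.2745 ≈ 0.04395; observed = 62/2193 ≈ 0.02827.
Coefficient of coincidence = 0.02827/0.04395 ≈ 0.64; interference = 1 − 0.64 = 0.36.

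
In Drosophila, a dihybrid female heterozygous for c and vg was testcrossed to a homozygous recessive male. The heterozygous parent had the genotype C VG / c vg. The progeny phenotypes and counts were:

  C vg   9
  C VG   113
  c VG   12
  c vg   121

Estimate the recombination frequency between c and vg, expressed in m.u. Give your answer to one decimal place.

The recombinant classes are C vg and c VG: 9 + 12 = 21.
Recombination frequency = 21/255 = 0.0824 ≈ 8.2%, i.e. 8.2 m.u.

8.2 m.u.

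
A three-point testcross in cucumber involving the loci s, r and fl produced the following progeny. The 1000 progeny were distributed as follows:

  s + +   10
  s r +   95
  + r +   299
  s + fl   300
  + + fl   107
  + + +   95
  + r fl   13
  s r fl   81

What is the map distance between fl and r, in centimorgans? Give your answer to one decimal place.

The two most frequent reciprocal classes, s + fl and + r +, are the parental types, so the F1 was s + fl / + r +.
The two rarest classes, s + + and + r fl, are the double crossovers. Comparing them with the parentals, only the fl allele has switched, so fl is the middle locus and the order is r – fl – s.
Crossovers in the r–fl interval produce the single-crossover classes s r fl and + + + (81 + 95 = 176) plus the double crossovers (23).
RF(r–fl) = (176 + 23) / 1000 = 199/1000 = 0.1990 → 19.9 centimorgans.

19.9 centimorgans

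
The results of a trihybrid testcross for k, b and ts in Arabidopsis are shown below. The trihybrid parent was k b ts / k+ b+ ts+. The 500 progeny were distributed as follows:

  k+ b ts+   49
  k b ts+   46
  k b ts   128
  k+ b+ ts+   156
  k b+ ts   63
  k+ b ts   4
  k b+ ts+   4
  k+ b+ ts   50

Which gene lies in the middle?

The two rarest classes, k+ b ts and k b+ ts+, are the double crossovers. Comparing them with the parentals, only the k allele has switched, so k is the middle locus and the order is b – k – ts.

k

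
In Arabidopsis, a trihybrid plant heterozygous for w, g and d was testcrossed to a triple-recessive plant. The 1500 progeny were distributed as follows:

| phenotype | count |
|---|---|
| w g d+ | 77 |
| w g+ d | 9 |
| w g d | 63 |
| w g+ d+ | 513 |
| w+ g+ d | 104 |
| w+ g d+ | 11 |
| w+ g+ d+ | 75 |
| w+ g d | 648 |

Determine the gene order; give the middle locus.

d

The two most frequent reciprocal classes, w g+ d+ and w+ g d, are the parental types, so the F1 was w g+ d+ / w+ g d.
The two rarest classes, w g+ d and w+ g d+, are the double crossovers. Comparing them with the parentals, only the d allele has switched, so d is the middle locus and the order is g – d – w.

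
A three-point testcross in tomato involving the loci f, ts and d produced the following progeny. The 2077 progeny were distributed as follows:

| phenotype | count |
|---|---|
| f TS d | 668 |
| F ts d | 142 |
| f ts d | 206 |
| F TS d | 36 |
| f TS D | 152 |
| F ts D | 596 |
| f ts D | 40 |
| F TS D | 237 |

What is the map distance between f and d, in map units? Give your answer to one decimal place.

The two most frequent reciprocal classes, F ts D and f TS d, are the parental types, so the F1 was F ts D / f TS d.
The two rarest classes, f ts D and F TS d, are the double crossovers. Comparing them with the parentals, only the f allele has switched, so f is the middle locus and the order is ts – f – d.
Crossovers in the f–d interval produce the single-crossover classes F ts d and f TS D (142 + 152 = 294) plus the double crossovers (76).
RF(f–d) = (294 + 76) / 2077 = 370/2077 = 0.1781 → 17.8 map units.

17.8 map units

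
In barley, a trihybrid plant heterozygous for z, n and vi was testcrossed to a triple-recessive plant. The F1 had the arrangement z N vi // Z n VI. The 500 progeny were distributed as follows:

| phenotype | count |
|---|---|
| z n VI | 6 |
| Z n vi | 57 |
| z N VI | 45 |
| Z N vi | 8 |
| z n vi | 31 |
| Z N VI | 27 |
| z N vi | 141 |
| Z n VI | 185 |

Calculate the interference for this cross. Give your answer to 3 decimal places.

The two rarest classes, Z N vi and z n VI, are the double crossovers. Comparing them with the parentals, only the z allele has switched, so z is the middle locus and the order is n – z – vi.
n–z: (58 + 14)/500 = 0.1440; z–vi: (102 + 14)/500 = 0.2320.
Expected DCO frequency = 0.1440 × 0.2320 ≈ 0.03341; observed = 14/500 ≈ 0.02800.
Coefficient of coincidence = 0.02800/0.03341 ≈ 0.838; interference = 1 − 0.838 = 0.162.

0.162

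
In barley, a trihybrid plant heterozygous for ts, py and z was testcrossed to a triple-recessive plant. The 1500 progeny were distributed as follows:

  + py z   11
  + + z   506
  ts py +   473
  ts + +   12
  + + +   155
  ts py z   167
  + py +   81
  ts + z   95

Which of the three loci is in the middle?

The two most frequent reciprocal classes, + + z and ts py +, are the parental types, so the F1 was + + z / ts py +.
The two rarest classes, + py z and ts + +, are the double crossovers. Comparing them with the parentals, only the py allele has switched, so py is the middle locus and the order is z – py – ts.

py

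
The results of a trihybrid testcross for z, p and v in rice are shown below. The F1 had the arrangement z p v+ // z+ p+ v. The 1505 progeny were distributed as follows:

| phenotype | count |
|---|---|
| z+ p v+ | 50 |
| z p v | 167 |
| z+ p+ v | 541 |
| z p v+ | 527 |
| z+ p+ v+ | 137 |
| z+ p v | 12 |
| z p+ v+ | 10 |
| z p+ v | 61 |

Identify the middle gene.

p

The two rarest classes, z p+ v+ and z+ p v, are the double crossovers. Comparing them with the parentals, only the p allele has switched, so p is the middle locus and the order is v – p – z.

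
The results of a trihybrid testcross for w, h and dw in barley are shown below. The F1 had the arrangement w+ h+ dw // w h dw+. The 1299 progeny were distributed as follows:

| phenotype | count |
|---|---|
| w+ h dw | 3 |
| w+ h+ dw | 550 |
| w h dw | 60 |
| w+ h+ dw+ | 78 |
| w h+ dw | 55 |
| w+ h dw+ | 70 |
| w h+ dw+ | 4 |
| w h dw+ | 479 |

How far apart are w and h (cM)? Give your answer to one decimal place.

10.2 cM

The two rarest classes, w+ h dw and w h+ dw+, are the double crossovers. Comparing them with the parentals, only the h allele has switched, so h is the middle locus and the order is w – h – dw.
Crossovers in the w–h interval produce the single-crossover classes w h+ dw and w+ h dw+ (55 + 70 = 125) plus the double crossovers (7).
RF(w–h) = (125 + 7) / 1299 = 132/1299 = 0.1016 → 10.2 cM.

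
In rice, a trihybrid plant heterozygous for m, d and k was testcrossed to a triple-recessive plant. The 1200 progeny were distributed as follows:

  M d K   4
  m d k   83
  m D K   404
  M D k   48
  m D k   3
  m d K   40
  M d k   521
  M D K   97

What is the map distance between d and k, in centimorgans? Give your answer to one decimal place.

7.9 centimorgans

The two most frequent reciprocal classes, M d k and m D K, are the parental types, so the F1 was M d k / m D K.
The two rarest classes, M d K and m D k, are the double crossovers. Comparing them with the parentals, only the k allele has switched, so k is the middle locus and the order is m – k – d.
Crossovers in the k–d interval produce the single-crossover classes M D k and m d K (48 + 40 = 88) plus the double crossovers (7).
RF(k–d) = (88 + 7) / 1200 = 95/1200 = 0.0792 → 7.9 centimorgans.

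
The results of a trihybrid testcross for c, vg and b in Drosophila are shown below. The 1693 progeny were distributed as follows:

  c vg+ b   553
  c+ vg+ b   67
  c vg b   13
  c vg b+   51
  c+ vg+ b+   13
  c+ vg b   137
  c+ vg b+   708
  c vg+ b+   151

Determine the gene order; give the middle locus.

vg

The two most frequent reciprocal classes, c+ vg b+ and c vg+ b, are the parental types, so the F1 was c+ vg b+ / c vg+ b.
The two rarest classes, c+ vg+ b+ and c vg b, are the double crossovers. Comparing them with the parentals, only the vg allele has switched, so vg is the middle locus and the order is c – vg – b.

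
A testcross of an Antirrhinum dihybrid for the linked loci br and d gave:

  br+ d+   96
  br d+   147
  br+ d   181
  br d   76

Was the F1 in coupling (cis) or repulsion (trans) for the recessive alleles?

The two most frequent classes are br+ d (181) and br d+ (147); these are the parental (non-recombinant) types.
So the F1 carried br+ d on one chromosome and br d+ on the other — the recessive alleles are on opposite chromosomes (trans / repulsion).

trans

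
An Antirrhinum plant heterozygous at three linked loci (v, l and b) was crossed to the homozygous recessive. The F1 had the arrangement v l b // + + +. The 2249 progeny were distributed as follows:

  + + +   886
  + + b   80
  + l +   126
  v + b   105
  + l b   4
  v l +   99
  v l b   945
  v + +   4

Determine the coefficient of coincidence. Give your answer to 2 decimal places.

0.40

The two rarest classes, + l b and v + +, are the double crossovers. Comparing them with the parentals, only the v allele has switched, so v is the middle locus and the order is b – v – l.
b–v: (179 + 8)/2249 = 0.0831; v–l: (231 + 8)/2249 = 0.1063.
Expected DCO frequency = 0.0831 × 0.1063 ≈ 0.00883; observed = 8/2249 ≈ 0.00356.
Coefficient of coincidence = 0.00356/0.00883 ≈ 0.40.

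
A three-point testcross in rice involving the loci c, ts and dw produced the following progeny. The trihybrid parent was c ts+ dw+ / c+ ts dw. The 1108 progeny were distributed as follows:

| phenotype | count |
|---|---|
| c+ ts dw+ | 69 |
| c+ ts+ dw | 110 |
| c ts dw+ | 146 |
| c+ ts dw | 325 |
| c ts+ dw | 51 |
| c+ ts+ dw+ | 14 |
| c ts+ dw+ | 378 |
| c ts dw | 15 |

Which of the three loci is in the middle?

The two rarest classes, c+ ts+ dw+ and c ts dw, are the double crossovers. Comparing them with the parentals, only the c allele has switched, so c is the middle locus and the order is dw – c – ts.

c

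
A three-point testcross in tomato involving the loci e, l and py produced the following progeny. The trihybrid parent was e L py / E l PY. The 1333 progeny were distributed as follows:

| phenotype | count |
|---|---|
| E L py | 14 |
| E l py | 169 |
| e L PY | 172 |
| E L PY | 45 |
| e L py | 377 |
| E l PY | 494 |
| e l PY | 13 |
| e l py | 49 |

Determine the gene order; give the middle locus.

e

The two rarest classes, E L py and e l PY, are the double crossovers. Comparing them with the parentals, only the e allele has switched, so e is the middle locus and the order is py – e – l.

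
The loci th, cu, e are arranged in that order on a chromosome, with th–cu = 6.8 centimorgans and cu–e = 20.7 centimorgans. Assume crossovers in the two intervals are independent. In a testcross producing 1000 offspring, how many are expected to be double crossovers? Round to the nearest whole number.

14

Map distances give recombination frequencies of 0.068 and 0.207 for the two intervals.
With no interference, expected double-crossover frequency = 0.068 × 0.207 = 0.01408.
Expected number = 0.01408 × 1000 = 14.08 ≈ 14.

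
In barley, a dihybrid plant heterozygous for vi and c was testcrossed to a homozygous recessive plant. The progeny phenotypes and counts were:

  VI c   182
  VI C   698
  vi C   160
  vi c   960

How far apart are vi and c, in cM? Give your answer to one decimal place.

The two most frequent classes, VI C (698) and vi c (960), are the parental types, so the F1 was VI C / vi c.
The recombinant classes are VI c and vi C: 182 + 160 = 342.
Recombination frequency = 342/2000 = 0.1710 ≈ 17.1%, i.e. 17.1 cM.

17.1 cM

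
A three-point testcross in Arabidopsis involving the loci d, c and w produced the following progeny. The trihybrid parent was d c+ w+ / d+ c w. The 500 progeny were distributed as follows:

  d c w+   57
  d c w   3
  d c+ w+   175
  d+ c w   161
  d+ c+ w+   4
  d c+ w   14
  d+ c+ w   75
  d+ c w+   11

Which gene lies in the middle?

d

The two rarest classes, d+ c+ w+ and d c w, are the double crossovers. Comparing them with the parentals, only the d allele has switched, so d is the middle locus and the order is c – d – w.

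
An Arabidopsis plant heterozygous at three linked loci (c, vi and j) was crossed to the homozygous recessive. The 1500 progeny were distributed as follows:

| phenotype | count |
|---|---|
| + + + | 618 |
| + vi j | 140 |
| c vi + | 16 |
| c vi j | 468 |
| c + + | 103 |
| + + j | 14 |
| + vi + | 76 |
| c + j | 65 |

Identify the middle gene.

The two most frequent reciprocal classes, c vi j and + + +, are the parental types, so the F1 was c vi j / + + +.
The two rarest classes, c vi + and + + j, are the double crossovers. Comparing them with the parentals, only the j allele has switched, so j is the middle locus and the order is c – j – vi.

j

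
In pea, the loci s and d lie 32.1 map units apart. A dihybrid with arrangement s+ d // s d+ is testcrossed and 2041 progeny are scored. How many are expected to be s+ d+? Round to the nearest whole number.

A map distance of 32.1 map units corresponds to a recombination frequency of 0.321.
The F1 is s+ d / s d+, so s+ d+ is a recombinant gamete class with expected frequency r/2 = 0.321/2 = 0.1605.
Expected number = 0.1605 × 2041 = 327.58 ≈ 328.

328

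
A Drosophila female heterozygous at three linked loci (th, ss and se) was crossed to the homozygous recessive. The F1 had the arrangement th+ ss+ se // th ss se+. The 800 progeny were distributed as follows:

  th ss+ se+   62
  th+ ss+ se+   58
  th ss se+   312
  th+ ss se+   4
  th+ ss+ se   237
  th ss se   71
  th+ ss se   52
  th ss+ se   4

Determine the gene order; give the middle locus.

th

The two rarest classes, th ss+ se and th+ ss se+, are the double crossovers. Comparing them with the parentals, only the th allele has switched, so th is the middle locus and the order is ss – th – se.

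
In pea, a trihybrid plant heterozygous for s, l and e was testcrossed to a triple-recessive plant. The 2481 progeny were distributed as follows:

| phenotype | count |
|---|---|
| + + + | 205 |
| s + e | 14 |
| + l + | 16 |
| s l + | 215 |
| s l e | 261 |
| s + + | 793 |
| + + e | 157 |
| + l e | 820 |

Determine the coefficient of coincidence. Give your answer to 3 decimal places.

0.373

The two most frequent reciprocal classes, + l e and s + +, are the parental types, so the F1 was + l e / s + +.
The two rarest classes, + l + and s + e, are the double crossovers. Comparing them with the parentals, only the e allele has switched, so e is the middle locus and the order is s – e – l.
s–e: (466 + 30)/2481 = 0.1999; e–l: (372 + 30)/2481 = 0.1620.
Expected DCO frequency = 0.1999 × 0.1620 ≈ 0.03238; observed = 30/2481 ≈ 0.01209.
Coefficient of coincidence = 0.01209/0.03238 ≈ 0.373.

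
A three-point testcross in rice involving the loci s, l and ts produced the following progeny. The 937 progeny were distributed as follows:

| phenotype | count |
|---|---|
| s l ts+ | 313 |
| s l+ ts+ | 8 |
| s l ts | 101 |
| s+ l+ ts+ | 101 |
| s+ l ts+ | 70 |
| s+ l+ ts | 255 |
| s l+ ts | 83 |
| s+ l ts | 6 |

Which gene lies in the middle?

l

The two most frequent reciprocal classes, s l ts+ and s+ l+ ts, are the parental types, so the F1 was s l ts+ / s+ l+ ts.
The two rarest classes, s l+ ts+ and s+ l ts, are the double crossovers. Comparing them with the parentals, only the l allele has switched, so l is the middle locus and the order is ts – l – s.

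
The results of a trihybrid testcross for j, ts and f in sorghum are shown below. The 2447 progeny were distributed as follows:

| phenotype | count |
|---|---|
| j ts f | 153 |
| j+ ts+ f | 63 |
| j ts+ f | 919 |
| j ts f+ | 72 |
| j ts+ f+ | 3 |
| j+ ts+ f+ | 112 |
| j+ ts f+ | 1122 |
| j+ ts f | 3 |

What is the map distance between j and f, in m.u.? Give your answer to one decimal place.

The two most frequent reciprocal classes, j+ ts f+ and j ts+ f, are the parental types, so the F1 was j+ ts f+ / j ts+ f.
The two rarest classes, j+ ts f and j ts+ f+, are the double crossovers. Comparing them with the parentals, only the f allele has switched, so f is the middle locus and the order is j – f – ts.
Crossovers in the j–f interval produce the single-crossover classes j ts f+ and j+ ts+ f (72 + 63 = 135) plus the double crossovers (6).
RF(j–f) = (135 + 6) / 2447 = 141/2447 = 0.0576 → 5.8 m.u.

5.8 m.u.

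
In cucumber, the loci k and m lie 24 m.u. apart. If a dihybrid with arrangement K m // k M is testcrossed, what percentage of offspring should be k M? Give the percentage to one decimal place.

A map distance of 24 m.u. corresponds to a recombination frequency of 0.240.
The F1 is K m / k M, so k M is a parental gamete class with expected frequency (1 − r)/2 = 0.760/2 = 0.3800.
That is 0.3800 = 38.0% of the progeny.

38.0%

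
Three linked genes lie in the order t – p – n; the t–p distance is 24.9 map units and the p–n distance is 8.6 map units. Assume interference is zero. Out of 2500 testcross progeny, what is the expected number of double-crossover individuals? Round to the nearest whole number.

54

Map distances give recombination frequencies of 0.249 and 0.086 for the two intervals.
With no interference, expected double-crossover frequency = 0.249 × 0.086 = 0.02141.
Expected number = 0.02141 × 2500 = 53.53 ≈ 54.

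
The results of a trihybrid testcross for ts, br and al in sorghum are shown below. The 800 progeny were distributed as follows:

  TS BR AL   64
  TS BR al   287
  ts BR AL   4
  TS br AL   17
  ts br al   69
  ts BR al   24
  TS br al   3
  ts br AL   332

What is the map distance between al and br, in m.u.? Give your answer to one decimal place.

The two most frequent reciprocal classes, ts br AL and TS BR al, are the parental types, so the F1 was ts br AL / TS BR al.
The two rarest classes, ts BR AL and TS br al, are the double crossovers. Comparing them with the parentals, only the br allele has switched, so br is the middle locus and the order is ts – br – al.
Crossovers in the br–al interval produce the single-crossover classes ts br al and TS BR AL (69 + 64 = 133) plus the double crossovers (7).
RF(br–al) = (133 + 7) / 800 = 140/800 = 0.1750 → 17.5 m.u.

17.5 m.u.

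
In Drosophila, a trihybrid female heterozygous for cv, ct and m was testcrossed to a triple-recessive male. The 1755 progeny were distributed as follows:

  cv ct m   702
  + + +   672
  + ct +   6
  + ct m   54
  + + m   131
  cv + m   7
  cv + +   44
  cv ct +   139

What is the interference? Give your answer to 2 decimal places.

0.27

The two most frequent reciprocal classes, cv ct m and + + +, are the parental types, so the F1 was cv ct m / + + +.
The two rarest classes, cv + m and + ct +, are the double crossovers. Comparing them with the parentals, only the ct allele has switched, so ct is the middle locus and the order is cv – ct – m.
cv–ct: (98 + 13)/1755 = 0.0632; ct–m: (270 + 13)/1755 = 0.1613.
Expected DCO frequency = 0.0632 × 0.1613 ≈ 0.01019; observed = 13/1755 ≈ 0.00741.
Coefficient of coincidence = 0.00741/0.01019 ≈ 0.73; interference = 1 − 0.73 = 0.27.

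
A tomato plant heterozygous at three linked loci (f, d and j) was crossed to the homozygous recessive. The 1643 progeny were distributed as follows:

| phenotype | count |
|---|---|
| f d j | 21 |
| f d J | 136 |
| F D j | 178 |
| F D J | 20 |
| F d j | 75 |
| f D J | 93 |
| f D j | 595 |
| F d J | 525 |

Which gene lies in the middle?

The two most frequent reciprocal classes, f D j and F d J, are the parental types, so the F1 was f D j / F d J.
The two rarest classes, f d j and F D J, are the double crossovers. Comparing them with the parentals, only the d allele has switched, so d is the middle locus and the order is j – d – f.

d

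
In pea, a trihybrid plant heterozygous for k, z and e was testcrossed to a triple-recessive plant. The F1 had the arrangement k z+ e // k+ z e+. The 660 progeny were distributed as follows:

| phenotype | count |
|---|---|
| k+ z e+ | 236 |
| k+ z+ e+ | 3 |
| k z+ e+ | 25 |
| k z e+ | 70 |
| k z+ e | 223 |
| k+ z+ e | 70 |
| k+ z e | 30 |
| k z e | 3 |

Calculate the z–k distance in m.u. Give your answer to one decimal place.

The two rarest classes, k z e and k+ z+ e+, are the double crossovers. Comparing them with the parentals, only the z allele has switched, so z is the middle locus and the order is k – z – e.
Crossovers in the k–z interval produce the single-crossover classes k+ z+ e and k z e+ (70 + 70 = 140) plus the double crossovers (6).
RF(k–z) = (140 + 6) / 660 = 146/660 = 0.2212 → 22.1 m.u.

22.1 m.u.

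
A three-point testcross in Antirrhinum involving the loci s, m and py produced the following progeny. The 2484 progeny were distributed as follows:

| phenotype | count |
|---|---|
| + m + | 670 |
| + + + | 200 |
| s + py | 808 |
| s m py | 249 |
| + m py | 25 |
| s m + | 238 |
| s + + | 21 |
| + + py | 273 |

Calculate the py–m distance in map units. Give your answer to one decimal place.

19.9 map units

The two most frequent reciprocal classes, + m + and s + py, are the parental types, so the F1 was + m + / s + py.
The two rarest classes, + m py and s + +, are the double crossovers. Comparing them with the parentals, only the py allele has switched, so py is the middle locus and the order is m – py – s.
Crossovers in the m–py interval produce the single-crossover classes + + + and s m py (200 + 249 = 449) plus the double crossovers (46).
RF(m–py) = (449 + 46) / 2484 = 495/2484 = 0.1993 → 19.9 map units.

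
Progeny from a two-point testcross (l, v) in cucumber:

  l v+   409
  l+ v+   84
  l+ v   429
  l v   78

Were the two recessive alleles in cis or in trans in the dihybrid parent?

trans

The two most frequent classes are l+ v (429) and l v+ (409); these are the parental (non-recombinant) types.
So the F1 carried l+ v on one chromosome and l v+ on the other — the recessive alleles are on opposite chromosomes (trans / repulsion).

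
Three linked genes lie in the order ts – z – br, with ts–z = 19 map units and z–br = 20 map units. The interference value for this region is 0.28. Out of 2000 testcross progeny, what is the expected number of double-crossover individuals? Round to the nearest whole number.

55

Map distances give recombination frequencies of 0.190 and 0.200 for the two intervals.
With interference 0.28 (so coincidence = 0.72), expected double-crossover frequency = 0.190 × 0.200 × 0.72 = 0.02736.
Expected number = 0.02736 × 2000 = 54.72 ≈ 55.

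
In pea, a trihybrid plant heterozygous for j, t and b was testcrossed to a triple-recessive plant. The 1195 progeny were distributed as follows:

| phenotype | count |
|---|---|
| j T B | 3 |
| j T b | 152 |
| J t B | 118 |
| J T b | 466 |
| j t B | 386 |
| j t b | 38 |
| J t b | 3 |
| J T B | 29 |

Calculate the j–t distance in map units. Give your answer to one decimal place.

The two most frequent reciprocal classes, j t B and J T b, are the parental types, so the F1 was j t B / J T b.
The two rarest classes, j T B and J t b, are the double crossovers. Comparing them with the parentals, only the t allele has switched, so t is the middle locus and the order is b – t – j.
Crossovers in the t–j interval produce the single-crossover classes J t B and j T b (118 + 152 = 270) plus the double crossovers (6).
RF(t–j) = (270 + 6) / 1195 = 276/1195 = 0.2310 → 23.1 map units.

23.1 map units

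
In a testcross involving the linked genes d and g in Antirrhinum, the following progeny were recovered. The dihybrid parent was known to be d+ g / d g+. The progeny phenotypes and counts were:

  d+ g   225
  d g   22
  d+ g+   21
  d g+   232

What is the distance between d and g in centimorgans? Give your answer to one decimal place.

8.6 centimorgans

The recombinant classes are d+ g+ and d g: 21 + 22 = 43.
Recombination frequency = 43/500 = 0.0860 ≈ 8.6%, i.e. 8.6 centimorgans.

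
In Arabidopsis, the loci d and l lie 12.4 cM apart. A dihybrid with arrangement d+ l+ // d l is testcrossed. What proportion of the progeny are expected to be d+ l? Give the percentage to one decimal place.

6.2%

A map distance of 12.4 cM corresponds to a recombination frequency of 0.124.
The F1 is d+ l+ / d l, so d+ l is a recombinant gamete class with expected frequency r/2 = 0.124/2 = 0.0620.
That is 0.0620 = 6.2% of the progeny.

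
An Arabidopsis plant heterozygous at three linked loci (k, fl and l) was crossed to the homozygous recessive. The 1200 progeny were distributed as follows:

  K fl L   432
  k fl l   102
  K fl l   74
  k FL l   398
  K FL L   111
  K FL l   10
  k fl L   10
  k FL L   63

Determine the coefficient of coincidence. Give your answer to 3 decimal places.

The two most frequent reciprocal classes, k FL l and K fl L, are the parental types, so the F1 was k FL l / K fl L.
The two rarest classes, K FL l and k fl L, are the double crossovers. Comparing them with the parentals, only the k allele has switched, so k is the middle locus and the order is fl – k – l.
fl–k: (213 + 20)/1200 = 0.1942; k–l: (137 + 20)/1200 = 0.1308.
Expected DCO frequency = 0.1942 × 0.1308 ≈ 0.02540; observed = 20/1200 ≈ 0.01667.
Coefficient of coincidence = 0.01667/0.02540 ≈ 0.656.

0.656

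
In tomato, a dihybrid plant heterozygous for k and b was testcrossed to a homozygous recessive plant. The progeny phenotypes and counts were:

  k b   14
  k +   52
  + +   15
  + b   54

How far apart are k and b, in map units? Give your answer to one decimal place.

The two most frequent classes, + b (54) and k + (52), are the parental types, so the F1 was + b / k +.
The recombinant classes are + + and k b: 15 + 14 = 29.
Recombination frequency = 29/135 = 0.2148 ≈ 21.5%, i.e. 21.5 map units.

21.5 map units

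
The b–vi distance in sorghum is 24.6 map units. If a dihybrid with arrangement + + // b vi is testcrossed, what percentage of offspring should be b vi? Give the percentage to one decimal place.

A map distance of 24.6 map units corresponds to a recombination frequency of 0.246.
The F1 is + + / b vi, so b vi is a parental gamete class with expected frequency (1 − r)/2 = 0.754/2 = 0.3770.
That is 0.3770 = 37.7% of the progeny.

37.7%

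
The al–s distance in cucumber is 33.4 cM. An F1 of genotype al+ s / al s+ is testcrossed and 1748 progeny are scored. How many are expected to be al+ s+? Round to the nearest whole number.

A map distance of 33.4 cM corresponds to a recombination frequency of 0.334.
The F1 is al+ s / al s+, so al+ s+ is a recombinant gamete class with expected frequency r/2 = 0.334/2 = 0.1670.
Expected number = 0.1670 × 1748 = 291.92 ≈ 292.

292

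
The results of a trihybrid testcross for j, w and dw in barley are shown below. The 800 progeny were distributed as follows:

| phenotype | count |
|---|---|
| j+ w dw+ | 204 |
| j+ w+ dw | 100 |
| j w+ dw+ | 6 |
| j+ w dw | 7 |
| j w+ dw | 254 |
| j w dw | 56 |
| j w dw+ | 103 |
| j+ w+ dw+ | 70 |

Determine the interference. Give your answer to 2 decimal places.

The two most frequent reciprocal classes, j w+ dw and j+ w dw+, are the parental types, so the F1 was j w+ dw / j+ w dw+.
The two rarest classes, j w+ dw+ and j+ w dw, are the double crossovers. Comparing them with the parentals, only the dw allele has switched, so dw is the middle locus and the order is j – dw – w.
j–dw: (203 + 13)/800 = 0.2700; dw–w: (126 + 13)/800 = 0.1737.
Expected DCO frequency = 0.2700 × 0.1737 ≈ 0.04690; observed = 13/800 ≈ 0.01625.
Coefficient of coincidence = 0.01625/0.04690 ≈ 0.35; interference = 1 − 0.35 = 0.65.

0.65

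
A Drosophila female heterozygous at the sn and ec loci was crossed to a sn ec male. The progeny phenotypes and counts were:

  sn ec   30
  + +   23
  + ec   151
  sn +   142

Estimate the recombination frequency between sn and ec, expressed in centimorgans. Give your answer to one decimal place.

The two most frequent classes, + ec (151) and sn + (142), are the parental types, so the F1 was + ec / sn +.
The recombinant classes are + + and sn ec: 23 + 30 = 53.
Recombination frequency = 53/346 = 0.1532 ≈ 15.3%, i.e. 15.3 centimorgans.

15.3 centimorgans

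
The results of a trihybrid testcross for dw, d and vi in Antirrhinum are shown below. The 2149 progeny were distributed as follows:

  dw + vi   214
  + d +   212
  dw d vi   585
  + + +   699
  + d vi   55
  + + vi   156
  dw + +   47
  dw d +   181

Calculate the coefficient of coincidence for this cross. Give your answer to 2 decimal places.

The two most frequent reciprocal classes, + + + and dw d vi, are the parental types, so the F1 was + + + / dw d vi.
The two rarest classes, dw + + and + d vi, are the double crossovers. Comparing them with the parentals, only the dw allele has switched, so dw is the middle locus and the order is d – dw – vi.
d–dw: (426 + 102)/2149 = 0.2457; dw–vi: (337 + 102)/2149 = 0.2043.
Expected DCO frequency = 0.2457 × 0.2043 ≈ 0.05020; observed = 102/2149 ≈ 0.04746.
Coefficient of coincidence = 0.04746/0.05020 ≈ 0.95.

0.95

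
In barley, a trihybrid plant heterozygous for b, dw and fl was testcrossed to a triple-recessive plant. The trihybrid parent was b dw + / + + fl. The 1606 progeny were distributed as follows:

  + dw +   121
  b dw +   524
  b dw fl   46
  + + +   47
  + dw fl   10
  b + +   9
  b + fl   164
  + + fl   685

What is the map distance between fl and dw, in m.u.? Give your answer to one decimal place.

The two rarest classes, b + + and + dw fl, are the double crossovers. Comparing them with the parentals, only the dw allele has switched, so dw is the middle locus and the order is b – dw – fl.
Crossovers in the dw–fl interval produce the single-crossover classes b dw fl and + + + (46 + 47 = 93) plus the double crossovers (19).
RF(dw–fl) = (93 + 19) / 1606 = 112/1606 = 0.0697 → 7.0 m.u.

7.0 m.u.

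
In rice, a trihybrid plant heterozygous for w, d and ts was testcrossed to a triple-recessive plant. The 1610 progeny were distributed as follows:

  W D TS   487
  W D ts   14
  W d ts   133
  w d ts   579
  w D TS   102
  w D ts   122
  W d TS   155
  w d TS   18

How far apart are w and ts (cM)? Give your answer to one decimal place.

16.6 cM

The two most frequent reciprocal classes, W D TS and w d ts, are the parental types, so the F1 was W D TS / w d ts.
The two rarest classes, W D ts and w d TS, are the double crossovers. Comparing them with the parentals, only the ts allele has switched, so ts is the middle locus and the order is d – ts – w.
Crossovers in the ts–w interval produce the single-crossover classes w D TS and W d ts (102 + 133 = 235) plus the double crossovers (32).
RF(ts–w) = (235 + 32) / 1610 = 267/1610 = 0.1658 → 16.6 cM.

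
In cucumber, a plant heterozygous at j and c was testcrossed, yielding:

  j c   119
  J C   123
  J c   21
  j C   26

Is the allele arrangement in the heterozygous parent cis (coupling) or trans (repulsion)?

The two most frequent classes are J C (123) and j c (119); these are the parental (non-recombinant) types.
So the F1 carried J C on one chromosome and j c on the other — the recessive alleles are on the same chromosome (cis / coupling).

cis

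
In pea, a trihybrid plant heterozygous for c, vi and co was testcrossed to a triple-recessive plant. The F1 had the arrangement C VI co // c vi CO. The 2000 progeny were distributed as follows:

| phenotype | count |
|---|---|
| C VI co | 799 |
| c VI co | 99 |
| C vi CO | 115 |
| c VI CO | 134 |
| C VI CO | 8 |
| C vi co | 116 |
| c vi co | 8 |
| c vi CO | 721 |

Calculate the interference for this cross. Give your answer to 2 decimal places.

The two rarest classes, C VI CO and c vi co, are the double crossovers. Comparing them with the parentals, only the co allele has switched, so co is the middle locus and the order is vi – co – c.
vi–co: (250 + 16)/2000 = 0.1330; co–c: (214 + 16)/2000 = 0.1150.
Expected DCO frequency = 0.1330 × 0.1150 ≈ 0.01530; observed = 16/2000 ≈ 0.00800.
Coefficient of coincidence = 0.00800/0.01530 ≈ 0.52; interference = 1 − 0.52 = 0.48.

0.48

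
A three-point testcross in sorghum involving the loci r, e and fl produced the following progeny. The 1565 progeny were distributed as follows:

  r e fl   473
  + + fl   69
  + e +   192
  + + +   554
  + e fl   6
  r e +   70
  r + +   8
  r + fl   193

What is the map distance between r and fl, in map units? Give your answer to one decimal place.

9.8 map units

The two most frequent reciprocal classes, + + + and r e fl, are the parental types, so the F1 was + + + / r e fl.
The two rarest classes, r + + and + e fl, are the double crossovers. Comparing them with the parentals, only the r allele has switched, so r is the middle locus and the order is e – r – fl.
Crossovers in the r–fl interval produce the single-crossover classes + + fl and r e + (69 + 70 = 139) plus the double crossovers (14).
RF(r–fl) = (139 + 14) / 1565 = 153/1565 = 0.0978 → 9.8 map units.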